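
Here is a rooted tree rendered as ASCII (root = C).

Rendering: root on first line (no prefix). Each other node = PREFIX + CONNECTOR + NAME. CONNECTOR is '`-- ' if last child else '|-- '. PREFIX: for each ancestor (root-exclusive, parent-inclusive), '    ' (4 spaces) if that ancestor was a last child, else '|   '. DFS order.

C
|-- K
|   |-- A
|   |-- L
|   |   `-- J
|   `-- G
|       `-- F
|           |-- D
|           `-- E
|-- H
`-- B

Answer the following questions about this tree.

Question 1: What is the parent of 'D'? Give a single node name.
Scan adjacency: D appears as child of F

Answer: F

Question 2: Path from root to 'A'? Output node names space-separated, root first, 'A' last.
Answer: C K A

Derivation:
Walk down from root: C -> K -> A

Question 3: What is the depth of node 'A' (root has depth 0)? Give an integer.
Answer: 2

Derivation:
Path from root to A: C -> K -> A
Depth = number of edges = 2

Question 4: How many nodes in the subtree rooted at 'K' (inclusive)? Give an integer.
Answer: 8

Derivation:
Subtree rooted at K contains: A, D, E, F, G, J, K, L
Count = 8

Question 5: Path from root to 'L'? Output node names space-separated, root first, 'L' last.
Walk down from root: C -> K -> L

Answer: C K L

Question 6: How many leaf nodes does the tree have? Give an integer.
Answer: 6

Derivation:
Leaves (nodes with no children): A, B, D, E, H, J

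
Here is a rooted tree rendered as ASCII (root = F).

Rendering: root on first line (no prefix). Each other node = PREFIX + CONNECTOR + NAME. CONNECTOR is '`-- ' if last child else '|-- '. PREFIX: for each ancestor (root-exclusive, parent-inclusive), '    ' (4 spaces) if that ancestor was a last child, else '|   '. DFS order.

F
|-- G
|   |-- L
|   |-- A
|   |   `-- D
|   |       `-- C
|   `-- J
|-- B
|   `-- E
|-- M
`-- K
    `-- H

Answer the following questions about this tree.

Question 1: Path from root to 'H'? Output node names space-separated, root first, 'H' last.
Walk down from root: F -> K -> H

Answer: F K H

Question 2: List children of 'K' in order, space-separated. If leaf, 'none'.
Node K's children (from adjacency): H

Answer: H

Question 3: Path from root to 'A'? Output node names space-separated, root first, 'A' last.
Walk down from root: F -> G -> A

Answer: F G A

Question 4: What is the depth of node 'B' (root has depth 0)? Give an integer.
Answer: 1

Derivation:
Path from root to B: F -> B
Depth = number of edges = 1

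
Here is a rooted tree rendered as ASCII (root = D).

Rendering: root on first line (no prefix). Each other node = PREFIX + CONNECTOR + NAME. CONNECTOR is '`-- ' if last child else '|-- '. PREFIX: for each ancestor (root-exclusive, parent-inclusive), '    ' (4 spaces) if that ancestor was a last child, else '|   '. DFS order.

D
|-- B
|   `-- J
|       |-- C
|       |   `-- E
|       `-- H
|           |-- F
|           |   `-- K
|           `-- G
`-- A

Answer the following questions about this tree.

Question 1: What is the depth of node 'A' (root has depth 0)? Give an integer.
Path from root to A: D -> A
Depth = number of edges = 1

Answer: 1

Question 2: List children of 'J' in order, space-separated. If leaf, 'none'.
Node J's children (from adjacency): C, H

Answer: C H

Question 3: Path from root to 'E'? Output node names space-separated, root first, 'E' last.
Answer: D B J C E

Derivation:
Walk down from root: D -> B -> J -> C -> E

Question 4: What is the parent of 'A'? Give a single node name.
Answer: D

Derivation:
Scan adjacency: A appears as child of D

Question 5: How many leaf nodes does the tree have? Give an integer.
Leaves (nodes with no children): A, E, G, K

Answer: 4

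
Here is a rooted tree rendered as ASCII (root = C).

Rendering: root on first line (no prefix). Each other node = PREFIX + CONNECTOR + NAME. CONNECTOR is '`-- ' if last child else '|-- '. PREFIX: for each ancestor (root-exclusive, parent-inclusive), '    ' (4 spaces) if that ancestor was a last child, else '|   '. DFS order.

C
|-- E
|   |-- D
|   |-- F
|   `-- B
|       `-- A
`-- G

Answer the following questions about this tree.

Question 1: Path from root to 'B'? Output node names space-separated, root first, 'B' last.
Walk down from root: C -> E -> B

Answer: C E B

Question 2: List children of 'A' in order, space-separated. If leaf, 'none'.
Node A's children (from adjacency): (leaf)

Answer: none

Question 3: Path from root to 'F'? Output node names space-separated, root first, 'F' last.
Answer: C E F

Derivation:
Walk down from root: C -> E -> F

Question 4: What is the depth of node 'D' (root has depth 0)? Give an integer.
Answer: 2

Derivation:
Path from root to D: C -> E -> D
Depth = number of edges = 2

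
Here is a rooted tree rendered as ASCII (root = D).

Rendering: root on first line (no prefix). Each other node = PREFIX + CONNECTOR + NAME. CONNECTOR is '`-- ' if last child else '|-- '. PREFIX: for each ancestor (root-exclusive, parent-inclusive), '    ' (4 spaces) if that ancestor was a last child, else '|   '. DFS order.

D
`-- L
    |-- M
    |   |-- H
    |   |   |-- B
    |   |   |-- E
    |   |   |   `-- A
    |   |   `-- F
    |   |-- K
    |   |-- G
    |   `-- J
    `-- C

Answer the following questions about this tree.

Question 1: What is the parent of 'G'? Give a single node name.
Scan adjacency: G appears as child of M

Answer: M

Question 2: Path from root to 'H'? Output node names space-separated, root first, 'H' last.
Walk down from root: D -> L -> M -> H

Answer: D L M H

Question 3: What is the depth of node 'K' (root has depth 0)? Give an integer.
Path from root to K: D -> L -> M -> K
Depth = number of edges = 3

Answer: 3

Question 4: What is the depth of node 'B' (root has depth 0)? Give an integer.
Path from root to B: D -> L -> M -> H -> B
Depth = number of edges = 4

Answer: 4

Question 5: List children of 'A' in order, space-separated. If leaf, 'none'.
Node A's children (from adjacency): (leaf)

Answer: none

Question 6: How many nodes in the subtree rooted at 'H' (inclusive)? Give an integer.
Subtree rooted at H contains: A, B, E, F, H
Count = 5

Answer: 5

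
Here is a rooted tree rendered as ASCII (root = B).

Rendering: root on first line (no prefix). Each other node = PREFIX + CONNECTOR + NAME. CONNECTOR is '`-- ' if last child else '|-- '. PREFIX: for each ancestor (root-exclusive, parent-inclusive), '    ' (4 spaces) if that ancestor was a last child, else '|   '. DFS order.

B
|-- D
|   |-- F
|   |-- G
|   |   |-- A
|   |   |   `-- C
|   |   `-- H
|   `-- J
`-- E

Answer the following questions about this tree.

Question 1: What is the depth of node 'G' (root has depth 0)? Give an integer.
Path from root to G: B -> D -> G
Depth = number of edges = 2

Answer: 2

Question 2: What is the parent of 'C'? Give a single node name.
Scan adjacency: C appears as child of A

Answer: A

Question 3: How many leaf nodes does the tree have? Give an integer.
Answer: 5

Derivation:
Leaves (nodes with no children): C, E, F, H, J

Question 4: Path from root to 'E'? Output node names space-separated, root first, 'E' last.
Answer: B E

Derivation:
Walk down from root: B -> E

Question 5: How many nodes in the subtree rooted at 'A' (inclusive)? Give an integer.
Subtree rooted at A contains: A, C
Count = 2

Answer: 2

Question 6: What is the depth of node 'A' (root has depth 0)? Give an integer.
Answer: 3

Derivation:
Path from root to A: B -> D -> G -> A
Depth = number of edges = 3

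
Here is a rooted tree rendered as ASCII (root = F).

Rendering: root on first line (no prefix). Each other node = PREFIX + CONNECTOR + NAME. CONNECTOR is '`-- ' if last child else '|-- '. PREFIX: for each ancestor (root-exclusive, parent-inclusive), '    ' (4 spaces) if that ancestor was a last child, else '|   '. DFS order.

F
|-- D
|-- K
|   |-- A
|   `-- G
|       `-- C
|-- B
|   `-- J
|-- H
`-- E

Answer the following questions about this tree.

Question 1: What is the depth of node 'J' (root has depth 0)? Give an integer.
Answer: 2

Derivation:
Path from root to J: F -> B -> J
Depth = number of edges = 2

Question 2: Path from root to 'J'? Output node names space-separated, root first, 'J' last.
Answer: F B J

Derivation:
Walk down from root: F -> B -> J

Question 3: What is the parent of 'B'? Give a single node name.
Answer: F

Derivation:
Scan adjacency: B appears as child of F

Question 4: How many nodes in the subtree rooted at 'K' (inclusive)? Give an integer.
Answer: 4

Derivation:
Subtree rooted at K contains: A, C, G, K
Count = 4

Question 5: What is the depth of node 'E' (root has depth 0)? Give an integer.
Answer: 1

Derivation:
Path from root to E: F -> E
Depth = number of edges = 1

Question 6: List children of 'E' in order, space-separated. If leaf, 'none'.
Answer: none

Derivation:
Node E's children (from adjacency): (leaf)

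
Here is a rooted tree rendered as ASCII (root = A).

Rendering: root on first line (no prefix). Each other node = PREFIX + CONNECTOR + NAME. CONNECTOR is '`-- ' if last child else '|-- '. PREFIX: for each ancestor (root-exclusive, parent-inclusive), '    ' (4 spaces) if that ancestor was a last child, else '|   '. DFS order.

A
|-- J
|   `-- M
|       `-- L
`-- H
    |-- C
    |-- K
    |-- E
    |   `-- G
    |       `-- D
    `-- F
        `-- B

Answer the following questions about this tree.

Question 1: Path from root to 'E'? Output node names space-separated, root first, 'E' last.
Walk down from root: A -> H -> E

Answer: A H E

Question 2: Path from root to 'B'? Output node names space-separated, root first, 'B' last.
Answer: A H F B

Derivation:
Walk down from root: A -> H -> F -> B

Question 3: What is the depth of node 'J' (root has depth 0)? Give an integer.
Answer: 1

Derivation:
Path from root to J: A -> J
Depth = number of edges = 1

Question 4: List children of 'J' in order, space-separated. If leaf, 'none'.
Node J's children (from adjacency): M

Answer: M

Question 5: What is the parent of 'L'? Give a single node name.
Answer: M

Derivation:
Scan adjacency: L appears as child of M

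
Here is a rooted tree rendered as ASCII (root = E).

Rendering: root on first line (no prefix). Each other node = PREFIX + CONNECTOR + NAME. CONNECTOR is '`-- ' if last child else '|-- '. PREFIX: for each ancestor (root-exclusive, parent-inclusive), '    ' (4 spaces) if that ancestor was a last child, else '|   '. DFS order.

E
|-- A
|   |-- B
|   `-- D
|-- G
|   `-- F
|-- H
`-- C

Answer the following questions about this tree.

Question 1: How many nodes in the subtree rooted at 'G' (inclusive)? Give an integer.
Answer: 2

Derivation:
Subtree rooted at G contains: F, G
Count = 2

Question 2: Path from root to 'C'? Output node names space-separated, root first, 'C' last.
Walk down from root: E -> C

Answer: E C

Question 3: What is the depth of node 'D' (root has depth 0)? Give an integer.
Answer: 2

Derivation:
Path from root to D: E -> A -> D
Depth = number of edges = 2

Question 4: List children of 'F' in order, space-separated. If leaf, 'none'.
Answer: none

Derivation:
Node F's children (from adjacency): (leaf)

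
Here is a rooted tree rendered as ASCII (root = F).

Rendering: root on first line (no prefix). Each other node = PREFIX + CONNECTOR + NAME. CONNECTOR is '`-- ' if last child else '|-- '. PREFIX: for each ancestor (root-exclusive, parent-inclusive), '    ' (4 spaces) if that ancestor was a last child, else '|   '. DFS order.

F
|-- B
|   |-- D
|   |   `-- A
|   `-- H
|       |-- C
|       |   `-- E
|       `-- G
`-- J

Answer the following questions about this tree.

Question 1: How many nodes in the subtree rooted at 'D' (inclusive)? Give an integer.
Subtree rooted at D contains: A, D
Count = 2

Answer: 2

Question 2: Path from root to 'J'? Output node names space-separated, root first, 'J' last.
Answer: F J

Derivation:
Walk down from root: F -> J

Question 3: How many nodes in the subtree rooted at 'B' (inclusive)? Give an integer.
Subtree rooted at B contains: A, B, C, D, E, G, H
Count = 7

Answer: 7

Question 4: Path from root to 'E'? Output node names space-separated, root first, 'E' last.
Answer: F B H C E

Derivation:
Walk down from root: F -> B -> H -> C -> E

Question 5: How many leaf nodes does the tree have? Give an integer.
Answer: 4

Derivation:
Leaves (nodes with no children): A, E, G, J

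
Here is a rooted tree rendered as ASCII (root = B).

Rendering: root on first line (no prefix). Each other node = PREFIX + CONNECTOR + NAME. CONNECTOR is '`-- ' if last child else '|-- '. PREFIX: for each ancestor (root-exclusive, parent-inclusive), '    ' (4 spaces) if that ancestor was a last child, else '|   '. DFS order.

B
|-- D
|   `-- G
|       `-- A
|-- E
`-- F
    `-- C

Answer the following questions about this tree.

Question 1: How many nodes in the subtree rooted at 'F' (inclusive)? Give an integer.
Subtree rooted at F contains: C, F
Count = 2

Answer: 2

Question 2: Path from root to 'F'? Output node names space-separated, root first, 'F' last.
Walk down from root: B -> F

Answer: B F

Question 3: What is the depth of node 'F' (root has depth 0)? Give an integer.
Path from root to F: B -> F
Depth = number of edges = 1

Answer: 1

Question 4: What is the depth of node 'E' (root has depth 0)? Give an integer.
Answer: 1

Derivation:
Path from root to E: B -> E
Depth = number of edges = 1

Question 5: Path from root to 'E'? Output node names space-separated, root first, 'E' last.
Walk down from root: B -> E

Answer: B E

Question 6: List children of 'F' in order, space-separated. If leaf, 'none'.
Answer: C

Derivation:
Node F's children (from adjacency): C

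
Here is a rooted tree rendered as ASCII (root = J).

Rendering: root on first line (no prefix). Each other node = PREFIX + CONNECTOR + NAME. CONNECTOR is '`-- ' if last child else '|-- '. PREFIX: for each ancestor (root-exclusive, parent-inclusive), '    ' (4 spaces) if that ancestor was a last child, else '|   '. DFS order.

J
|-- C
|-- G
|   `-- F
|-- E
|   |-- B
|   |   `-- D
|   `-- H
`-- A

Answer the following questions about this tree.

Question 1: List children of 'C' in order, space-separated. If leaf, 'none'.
Answer: none

Derivation:
Node C's children (from adjacency): (leaf)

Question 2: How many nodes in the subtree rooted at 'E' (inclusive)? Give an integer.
Subtree rooted at E contains: B, D, E, H
Count = 4

Answer: 4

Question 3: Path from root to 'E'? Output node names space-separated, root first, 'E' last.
Walk down from root: J -> E

Answer: J E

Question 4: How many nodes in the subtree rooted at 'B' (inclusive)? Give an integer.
Answer: 2

Derivation:
Subtree rooted at B contains: B, D
Count = 2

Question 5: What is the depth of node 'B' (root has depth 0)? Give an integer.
Path from root to B: J -> E -> B
Depth = number of edges = 2

Answer: 2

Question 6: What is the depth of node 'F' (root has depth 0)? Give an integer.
Path from root to F: J -> G -> F
Depth = number of edges = 2

Answer: 2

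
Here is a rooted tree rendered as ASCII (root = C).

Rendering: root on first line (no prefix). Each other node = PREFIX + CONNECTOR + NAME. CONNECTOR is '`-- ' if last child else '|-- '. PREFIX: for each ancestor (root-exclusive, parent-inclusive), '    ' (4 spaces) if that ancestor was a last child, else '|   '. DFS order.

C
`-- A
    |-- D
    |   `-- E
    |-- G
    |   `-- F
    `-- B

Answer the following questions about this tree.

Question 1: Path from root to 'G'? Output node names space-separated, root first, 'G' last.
Answer: C A G

Derivation:
Walk down from root: C -> A -> G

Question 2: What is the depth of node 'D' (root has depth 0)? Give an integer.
Path from root to D: C -> A -> D
Depth = number of edges = 2

Answer: 2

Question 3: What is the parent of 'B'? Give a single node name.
Answer: A

Derivation:
Scan adjacency: B appears as child of A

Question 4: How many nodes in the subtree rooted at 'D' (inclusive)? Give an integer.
Subtree rooted at D contains: D, E
Count = 2

Answer: 2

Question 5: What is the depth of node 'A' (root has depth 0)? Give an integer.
Answer: 1

Derivation:
Path from root to A: C -> A
Depth = number of edges = 1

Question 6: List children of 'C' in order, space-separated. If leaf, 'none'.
Node C's children (from adjacency): A

Answer: A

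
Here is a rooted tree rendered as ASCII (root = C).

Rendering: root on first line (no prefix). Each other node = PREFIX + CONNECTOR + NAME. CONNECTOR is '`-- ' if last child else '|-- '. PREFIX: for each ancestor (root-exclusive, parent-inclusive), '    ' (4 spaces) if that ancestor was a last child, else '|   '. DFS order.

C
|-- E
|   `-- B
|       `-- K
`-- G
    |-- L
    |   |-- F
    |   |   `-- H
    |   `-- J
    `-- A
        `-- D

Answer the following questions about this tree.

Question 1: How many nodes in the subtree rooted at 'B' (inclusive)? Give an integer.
Answer: 2

Derivation:
Subtree rooted at B contains: B, K
Count = 2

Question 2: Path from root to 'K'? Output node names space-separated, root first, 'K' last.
Answer: C E B K

Derivation:
Walk down from root: C -> E -> B -> K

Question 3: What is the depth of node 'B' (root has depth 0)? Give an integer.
Path from root to B: C -> E -> B
Depth = number of edges = 2

Answer: 2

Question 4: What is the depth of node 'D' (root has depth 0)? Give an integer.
Path from root to D: C -> G -> A -> D
Depth = number of edges = 3

Answer: 3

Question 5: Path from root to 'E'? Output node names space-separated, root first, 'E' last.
Answer: C E

Derivation:
Walk down from root: C -> E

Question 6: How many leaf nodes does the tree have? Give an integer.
Leaves (nodes with no children): D, H, J, K

Answer: 4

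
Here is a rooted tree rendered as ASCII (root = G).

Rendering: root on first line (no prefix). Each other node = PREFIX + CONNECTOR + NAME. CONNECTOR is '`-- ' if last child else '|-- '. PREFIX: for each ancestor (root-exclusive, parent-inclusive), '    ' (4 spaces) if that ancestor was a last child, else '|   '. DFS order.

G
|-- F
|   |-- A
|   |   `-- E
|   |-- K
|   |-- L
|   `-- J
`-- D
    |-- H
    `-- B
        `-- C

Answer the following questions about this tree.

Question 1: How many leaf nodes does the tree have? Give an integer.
Leaves (nodes with no children): C, E, H, J, K, L

Answer: 6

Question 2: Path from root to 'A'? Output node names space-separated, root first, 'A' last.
Walk down from root: G -> F -> A

Answer: G F A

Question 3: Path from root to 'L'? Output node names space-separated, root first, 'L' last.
Walk down from root: G -> F -> L

Answer: G F L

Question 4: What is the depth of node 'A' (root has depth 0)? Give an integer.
Path from root to A: G -> F -> A
Depth = number of edges = 2

Answer: 2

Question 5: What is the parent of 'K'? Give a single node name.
Scan adjacency: K appears as child of F

Answer: F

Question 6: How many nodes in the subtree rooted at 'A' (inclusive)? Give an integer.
Subtree rooted at A contains: A, E
Count = 2

Answer: 2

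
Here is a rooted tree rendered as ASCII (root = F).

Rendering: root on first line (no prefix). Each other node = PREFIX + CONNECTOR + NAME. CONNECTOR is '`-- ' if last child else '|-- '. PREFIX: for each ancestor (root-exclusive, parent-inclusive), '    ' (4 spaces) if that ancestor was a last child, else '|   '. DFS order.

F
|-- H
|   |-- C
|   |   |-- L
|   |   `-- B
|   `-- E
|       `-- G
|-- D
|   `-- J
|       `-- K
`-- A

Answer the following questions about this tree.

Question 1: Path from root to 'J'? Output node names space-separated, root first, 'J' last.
Answer: F D J

Derivation:
Walk down from root: F -> D -> J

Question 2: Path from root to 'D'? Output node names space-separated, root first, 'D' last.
Walk down from root: F -> D

Answer: F D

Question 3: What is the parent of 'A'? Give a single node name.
Answer: F

Derivation:
Scan adjacency: A appears as child of F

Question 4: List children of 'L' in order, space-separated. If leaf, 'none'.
Answer: none

Derivation:
Node L's children (from adjacency): (leaf)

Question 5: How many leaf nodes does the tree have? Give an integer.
Leaves (nodes with no children): A, B, G, K, L

Answer: 5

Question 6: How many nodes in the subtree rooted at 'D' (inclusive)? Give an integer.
Subtree rooted at D contains: D, J, K
Count = 3

Answer: 3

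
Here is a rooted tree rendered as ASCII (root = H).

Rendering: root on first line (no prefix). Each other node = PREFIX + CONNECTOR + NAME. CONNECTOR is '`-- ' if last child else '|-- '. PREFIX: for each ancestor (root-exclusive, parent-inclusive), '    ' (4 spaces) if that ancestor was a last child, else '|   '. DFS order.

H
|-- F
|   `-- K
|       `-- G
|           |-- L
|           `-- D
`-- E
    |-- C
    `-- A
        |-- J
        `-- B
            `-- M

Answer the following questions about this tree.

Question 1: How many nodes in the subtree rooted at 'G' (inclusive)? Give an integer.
Subtree rooted at G contains: D, G, L
Count = 3

Answer: 3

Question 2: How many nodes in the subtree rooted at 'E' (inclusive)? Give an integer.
Answer: 6

Derivation:
Subtree rooted at E contains: A, B, C, E, J, M
Count = 6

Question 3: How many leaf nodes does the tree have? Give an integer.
Leaves (nodes with no children): C, D, J, L, M

Answer: 5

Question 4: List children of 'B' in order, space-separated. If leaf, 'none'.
Node B's children (from adjacency): M

Answer: M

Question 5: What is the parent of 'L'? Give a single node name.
Answer: G

Derivation:
Scan adjacency: L appears as child of G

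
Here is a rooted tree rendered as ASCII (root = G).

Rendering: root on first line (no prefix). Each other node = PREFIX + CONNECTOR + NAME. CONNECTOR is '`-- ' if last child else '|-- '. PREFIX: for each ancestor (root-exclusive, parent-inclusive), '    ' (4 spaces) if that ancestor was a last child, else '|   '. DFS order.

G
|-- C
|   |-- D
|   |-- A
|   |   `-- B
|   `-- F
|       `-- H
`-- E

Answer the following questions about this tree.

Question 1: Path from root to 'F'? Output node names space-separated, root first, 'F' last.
Walk down from root: G -> C -> F

Answer: G C F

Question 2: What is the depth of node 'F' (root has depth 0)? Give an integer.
Answer: 2

Derivation:
Path from root to F: G -> C -> F
Depth = number of edges = 2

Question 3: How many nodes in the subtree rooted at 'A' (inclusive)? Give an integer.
Answer: 2

Derivation:
Subtree rooted at A contains: A, B
Count = 2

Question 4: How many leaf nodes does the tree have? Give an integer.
Leaves (nodes with no children): B, D, E, H

Answer: 4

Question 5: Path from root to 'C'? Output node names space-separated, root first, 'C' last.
Answer: G C

Derivation:
Walk down from root: G -> C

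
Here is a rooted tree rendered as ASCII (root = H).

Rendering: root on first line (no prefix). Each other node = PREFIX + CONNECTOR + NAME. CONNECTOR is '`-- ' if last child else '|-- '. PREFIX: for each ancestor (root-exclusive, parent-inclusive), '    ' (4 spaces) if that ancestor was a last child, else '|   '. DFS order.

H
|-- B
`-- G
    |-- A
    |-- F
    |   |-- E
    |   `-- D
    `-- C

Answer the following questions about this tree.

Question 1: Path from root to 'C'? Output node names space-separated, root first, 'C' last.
Answer: H G C

Derivation:
Walk down from root: H -> G -> C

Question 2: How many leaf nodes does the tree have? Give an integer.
Leaves (nodes with no children): A, B, C, D, E

Answer: 5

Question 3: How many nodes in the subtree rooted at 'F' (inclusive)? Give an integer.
Subtree rooted at F contains: D, E, F
Count = 3

Answer: 3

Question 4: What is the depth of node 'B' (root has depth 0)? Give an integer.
Answer: 1

Derivation:
Path from root to B: H -> B
Depth = number of edges = 1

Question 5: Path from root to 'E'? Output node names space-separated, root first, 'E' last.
Walk down from root: H -> G -> F -> E

Answer: H G F E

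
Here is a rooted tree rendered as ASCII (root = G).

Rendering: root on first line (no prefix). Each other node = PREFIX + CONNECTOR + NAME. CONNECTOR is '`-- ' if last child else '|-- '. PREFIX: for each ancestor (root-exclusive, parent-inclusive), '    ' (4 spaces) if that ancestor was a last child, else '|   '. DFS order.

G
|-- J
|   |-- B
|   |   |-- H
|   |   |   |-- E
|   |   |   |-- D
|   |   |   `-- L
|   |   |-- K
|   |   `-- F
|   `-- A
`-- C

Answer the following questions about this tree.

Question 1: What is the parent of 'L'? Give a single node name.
Answer: H

Derivation:
Scan adjacency: L appears as child of H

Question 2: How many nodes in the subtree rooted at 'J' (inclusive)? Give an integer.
Subtree rooted at J contains: A, B, D, E, F, H, J, K, L
Count = 9

Answer: 9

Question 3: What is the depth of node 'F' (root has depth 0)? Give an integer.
Answer: 3

Derivation:
Path from root to F: G -> J -> B -> F
Depth = number of edges = 3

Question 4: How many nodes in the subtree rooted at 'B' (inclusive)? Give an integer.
Answer: 7

Derivation:
Subtree rooted at B contains: B, D, E, F, H, K, L
Count = 7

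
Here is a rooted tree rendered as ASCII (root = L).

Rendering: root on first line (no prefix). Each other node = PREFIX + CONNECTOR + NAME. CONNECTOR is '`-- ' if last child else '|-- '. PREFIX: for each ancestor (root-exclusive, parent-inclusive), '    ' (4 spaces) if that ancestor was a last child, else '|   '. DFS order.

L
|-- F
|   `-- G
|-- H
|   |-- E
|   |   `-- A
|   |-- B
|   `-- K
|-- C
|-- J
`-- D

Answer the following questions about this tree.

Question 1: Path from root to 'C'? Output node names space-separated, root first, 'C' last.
Walk down from root: L -> C

Answer: L C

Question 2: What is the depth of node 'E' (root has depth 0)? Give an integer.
Answer: 2

Derivation:
Path from root to E: L -> H -> E
Depth = number of edges = 2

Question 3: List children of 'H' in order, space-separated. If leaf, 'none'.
Answer: E B K

Derivation:
Node H's children (from adjacency): E, B, K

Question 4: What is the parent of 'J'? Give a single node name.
Scan adjacency: J appears as child of L

Answer: L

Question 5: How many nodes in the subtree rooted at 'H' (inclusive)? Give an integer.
Answer: 5

Derivation:
Subtree rooted at H contains: A, B, E, H, K
Count = 5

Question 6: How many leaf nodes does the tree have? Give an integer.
Leaves (nodes with no children): A, B, C, D, G, J, K

Answer: 7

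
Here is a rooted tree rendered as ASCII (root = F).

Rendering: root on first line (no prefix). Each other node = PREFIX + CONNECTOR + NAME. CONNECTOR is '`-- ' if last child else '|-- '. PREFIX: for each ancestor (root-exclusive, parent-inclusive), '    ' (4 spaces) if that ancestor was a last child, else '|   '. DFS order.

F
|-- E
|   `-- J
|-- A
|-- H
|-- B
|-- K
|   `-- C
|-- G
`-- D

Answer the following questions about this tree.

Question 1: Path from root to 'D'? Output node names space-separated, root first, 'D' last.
Answer: F D

Derivation:
Walk down from root: F -> D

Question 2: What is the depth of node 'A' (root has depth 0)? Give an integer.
Answer: 1

Derivation:
Path from root to A: F -> A
Depth = number of edges = 1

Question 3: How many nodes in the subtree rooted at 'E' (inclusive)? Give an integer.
Subtree rooted at E contains: E, J
Count = 2

Answer: 2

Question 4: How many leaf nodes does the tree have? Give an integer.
Answer: 7

Derivation:
Leaves (nodes with no children): A, B, C, D, G, H, J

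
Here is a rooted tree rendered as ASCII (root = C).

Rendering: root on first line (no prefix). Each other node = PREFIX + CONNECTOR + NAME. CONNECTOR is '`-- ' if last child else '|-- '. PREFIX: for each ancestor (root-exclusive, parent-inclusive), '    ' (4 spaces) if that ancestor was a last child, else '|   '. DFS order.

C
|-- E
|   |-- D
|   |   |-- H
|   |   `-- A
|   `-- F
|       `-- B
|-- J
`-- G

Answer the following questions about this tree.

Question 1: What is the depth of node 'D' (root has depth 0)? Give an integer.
Path from root to D: C -> E -> D
Depth = number of edges = 2

Answer: 2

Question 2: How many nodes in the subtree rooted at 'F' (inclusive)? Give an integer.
Answer: 2

Derivation:
Subtree rooted at F contains: B, F
Count = 2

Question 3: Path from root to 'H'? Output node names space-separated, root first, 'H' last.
Answer: C E D H

Derivation:
Walk down from root: C -> E -> D -> H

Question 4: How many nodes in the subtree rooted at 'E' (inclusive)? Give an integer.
Answer: 6

Derivation:
Subtree rooted at E contains: A, B, D, E, F, H
Count = 6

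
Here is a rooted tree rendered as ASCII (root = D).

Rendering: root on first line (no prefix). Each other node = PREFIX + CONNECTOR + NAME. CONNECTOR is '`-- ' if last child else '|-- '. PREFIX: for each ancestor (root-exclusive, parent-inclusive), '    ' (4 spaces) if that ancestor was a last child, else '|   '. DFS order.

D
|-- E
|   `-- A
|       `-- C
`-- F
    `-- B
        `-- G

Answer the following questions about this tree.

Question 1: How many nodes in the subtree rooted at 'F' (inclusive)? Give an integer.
Answer: 3

Derivation:
Subtree rooted at F contains: B, F, G
Count = 3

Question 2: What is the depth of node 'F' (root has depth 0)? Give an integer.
Path from root to F: D -> F
Depth = number of edges = 1

Answer: 1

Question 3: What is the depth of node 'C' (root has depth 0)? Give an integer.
Path from root to C: D -> E -> A -> C
Depth = number of edges = 3

Answer: 3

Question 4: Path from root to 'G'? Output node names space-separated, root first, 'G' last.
Answer: D F B G

Derivation:
Walk down from root: D -> F -> B -> G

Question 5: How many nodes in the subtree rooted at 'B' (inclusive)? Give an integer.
Subtree rooted at B contains: B, G
Count = 2

Answer: 2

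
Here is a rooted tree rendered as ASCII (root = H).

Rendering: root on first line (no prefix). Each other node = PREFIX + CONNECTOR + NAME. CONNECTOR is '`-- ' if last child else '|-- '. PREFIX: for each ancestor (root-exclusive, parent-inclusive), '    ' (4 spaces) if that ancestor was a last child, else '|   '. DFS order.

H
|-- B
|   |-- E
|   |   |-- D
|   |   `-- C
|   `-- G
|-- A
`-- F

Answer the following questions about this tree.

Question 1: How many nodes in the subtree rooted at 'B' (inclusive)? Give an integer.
Answer: 5

Derivation:
Subtree rooted at B contains: B, C, D, E, G
Count = 5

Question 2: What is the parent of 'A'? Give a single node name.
Scan adjacency: A appears as child of H

Answer: H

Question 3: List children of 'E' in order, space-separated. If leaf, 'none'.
Node E's children (from adjacency): D, C

Answer: D C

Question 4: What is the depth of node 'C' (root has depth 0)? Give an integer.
Path from root to C: H -> B -> E -> C
Depth = number of edges = 3

Answer: 3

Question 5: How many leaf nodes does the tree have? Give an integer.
Answer: 5

Derivation:
Leaves (nodes with no children): A, C, D, F, G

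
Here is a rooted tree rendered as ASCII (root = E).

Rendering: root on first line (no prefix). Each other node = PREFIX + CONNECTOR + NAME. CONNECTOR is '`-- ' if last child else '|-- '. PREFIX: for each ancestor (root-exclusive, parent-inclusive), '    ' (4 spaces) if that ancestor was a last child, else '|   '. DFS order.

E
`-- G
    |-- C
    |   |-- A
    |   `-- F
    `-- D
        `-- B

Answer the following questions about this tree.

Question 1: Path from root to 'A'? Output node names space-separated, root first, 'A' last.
Walk down from root: E -> G -> C -> A

Answer: E G C A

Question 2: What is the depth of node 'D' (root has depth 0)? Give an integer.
Path from root to D: E -> G -> D
Depth = number of edges = 2

Answer: 2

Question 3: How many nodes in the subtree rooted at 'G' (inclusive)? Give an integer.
Answer: 6

Derivation:
Subtree rooted at G contains: A, B, C, D, F, G
Count = 6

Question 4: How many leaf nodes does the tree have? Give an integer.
Answer: 3

Derivation:
Leaves (nodes with no children): A, B, F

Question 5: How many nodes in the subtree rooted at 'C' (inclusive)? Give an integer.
Answer: 3

Derivation:
Subtree rooted at C contains: A, C, F
Count = 3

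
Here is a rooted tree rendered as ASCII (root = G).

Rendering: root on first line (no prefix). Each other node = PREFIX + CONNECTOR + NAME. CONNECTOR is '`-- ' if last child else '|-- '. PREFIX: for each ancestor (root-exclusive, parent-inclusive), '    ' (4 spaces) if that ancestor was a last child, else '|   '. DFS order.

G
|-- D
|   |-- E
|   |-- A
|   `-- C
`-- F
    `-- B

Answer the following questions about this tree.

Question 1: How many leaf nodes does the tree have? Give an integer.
Answer: 4

Derivation:
Leaves (nodes with no children): A, B, C, E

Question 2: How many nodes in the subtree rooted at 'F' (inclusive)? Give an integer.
Subtree rooted at F contains: B, F
Count = 2

Answer: 2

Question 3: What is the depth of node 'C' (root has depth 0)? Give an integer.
Path from root to C: G -> D -> C
Depth = number of edges = 2

Answer: 2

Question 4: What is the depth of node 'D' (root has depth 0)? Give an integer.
Path from root to D: G -> D
Depth = number of edges = 1

Answer: 1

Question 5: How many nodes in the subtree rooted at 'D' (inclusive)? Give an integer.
Answer: 4

Derivation:
Subtree rooted at D contains: A, C, D, E
Count = 4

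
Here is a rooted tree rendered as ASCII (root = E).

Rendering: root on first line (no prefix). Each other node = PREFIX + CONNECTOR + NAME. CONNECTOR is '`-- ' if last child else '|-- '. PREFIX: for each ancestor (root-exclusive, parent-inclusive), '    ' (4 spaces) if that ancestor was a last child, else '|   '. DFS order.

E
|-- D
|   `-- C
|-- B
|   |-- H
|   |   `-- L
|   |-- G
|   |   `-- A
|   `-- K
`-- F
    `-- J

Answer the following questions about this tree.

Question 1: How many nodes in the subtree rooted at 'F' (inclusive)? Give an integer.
Answer: 2

Derivation:
Subtree rooted at F contains: F, J
Count = 2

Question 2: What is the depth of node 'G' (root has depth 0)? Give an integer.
Answer: 2

Derivation:
Path from root to G: E -> B -> G
Depth = number of edges = 2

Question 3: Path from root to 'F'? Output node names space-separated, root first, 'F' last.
Answer: E F

Derivation:
Walk down from root: E -> F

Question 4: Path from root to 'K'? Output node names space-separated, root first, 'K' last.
Walk down from root: E -> B -> K

Answer: E B K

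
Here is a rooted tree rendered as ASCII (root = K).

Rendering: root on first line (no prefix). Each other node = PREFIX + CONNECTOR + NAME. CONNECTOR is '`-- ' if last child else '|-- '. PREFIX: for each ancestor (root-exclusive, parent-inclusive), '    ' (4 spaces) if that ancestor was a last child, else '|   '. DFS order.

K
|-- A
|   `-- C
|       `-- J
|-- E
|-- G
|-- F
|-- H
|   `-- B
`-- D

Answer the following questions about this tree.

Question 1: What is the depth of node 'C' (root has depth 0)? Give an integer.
Answer: 2

Derivation:
Path from root to C: K -> A -> C
Depth = number of edges = 2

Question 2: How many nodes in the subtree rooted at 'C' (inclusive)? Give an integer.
Subtree rooted at C contains: C, J
Count = 2

Answer: 2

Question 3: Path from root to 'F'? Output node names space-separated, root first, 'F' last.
Walk down from root: K -> F

Answer: K F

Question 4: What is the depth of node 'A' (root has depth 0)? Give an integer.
Path from root to A: K -> A
Depth = number of edges = 1

Answer: 1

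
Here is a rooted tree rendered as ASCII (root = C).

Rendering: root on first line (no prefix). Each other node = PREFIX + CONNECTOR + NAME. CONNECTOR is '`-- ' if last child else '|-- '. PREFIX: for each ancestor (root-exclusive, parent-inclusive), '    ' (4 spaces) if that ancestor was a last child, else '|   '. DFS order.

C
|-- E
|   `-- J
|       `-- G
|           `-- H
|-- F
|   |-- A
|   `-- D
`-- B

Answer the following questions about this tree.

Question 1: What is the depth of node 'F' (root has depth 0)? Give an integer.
Path from root to F: C -> F
Depth = number of edges = 1

Answer: 1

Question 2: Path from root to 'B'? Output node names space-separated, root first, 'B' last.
Walk down from root: C -> B

Answer: C B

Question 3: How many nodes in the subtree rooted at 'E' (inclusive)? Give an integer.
Subtree rooted at E contains: E, G, H, J
Count = 4

Answer: 4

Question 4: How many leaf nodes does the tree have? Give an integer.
Answer: 4

Derivation:
Leaves (nodes with no children): A, B, D, H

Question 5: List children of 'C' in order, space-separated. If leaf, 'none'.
Answer: E F B

Derivation:
Node C's children (from adjacency): E, F, B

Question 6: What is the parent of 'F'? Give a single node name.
Scan adjacency: F appears as child of C

Answer: C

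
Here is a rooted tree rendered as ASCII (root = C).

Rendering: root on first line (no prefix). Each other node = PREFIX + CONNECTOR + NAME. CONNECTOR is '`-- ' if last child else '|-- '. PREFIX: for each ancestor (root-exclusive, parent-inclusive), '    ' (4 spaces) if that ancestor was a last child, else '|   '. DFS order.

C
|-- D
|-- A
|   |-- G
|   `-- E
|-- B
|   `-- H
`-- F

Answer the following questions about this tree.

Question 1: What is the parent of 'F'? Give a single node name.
Answer: C

Derivation:
Scan adjacency: F appears as child of C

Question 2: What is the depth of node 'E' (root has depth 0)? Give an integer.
Answer: 2

Derivation:
Path from root to E: C -> A -> E
Depth = number of edges = 2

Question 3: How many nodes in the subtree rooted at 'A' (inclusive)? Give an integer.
Subtree rooted at A contains: A, E, G
Count = 3

Answer: 3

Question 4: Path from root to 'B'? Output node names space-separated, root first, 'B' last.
Answer: C B

Derivation:
Walk down from root: C -> B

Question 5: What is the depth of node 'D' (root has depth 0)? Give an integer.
Answer: 1

Derivation:
Path from root to D: C -> D
Depth = number of edges = 1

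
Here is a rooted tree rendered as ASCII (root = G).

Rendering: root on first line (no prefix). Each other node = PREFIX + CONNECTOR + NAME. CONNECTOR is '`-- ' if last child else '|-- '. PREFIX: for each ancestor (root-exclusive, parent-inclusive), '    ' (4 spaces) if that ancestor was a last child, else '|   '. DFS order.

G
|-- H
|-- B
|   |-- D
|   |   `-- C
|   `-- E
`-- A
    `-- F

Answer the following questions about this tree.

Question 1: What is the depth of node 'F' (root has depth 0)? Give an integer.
Answer: 2

Derivation:
Path from root to F: G -> A -> F
Depth = number of edges = 2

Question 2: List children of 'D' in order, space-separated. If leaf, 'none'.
Node D's children (from adjacency): C

Answer: C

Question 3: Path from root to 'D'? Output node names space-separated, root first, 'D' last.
Walk down from root: G -> B -> D

Answer: G B D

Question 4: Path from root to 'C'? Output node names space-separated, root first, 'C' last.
Answer: G B D C

Derivation:
Walk down from root: G -> B -> D -> C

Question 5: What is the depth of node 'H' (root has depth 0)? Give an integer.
Answer: 1

Derivation:
Path from root to H: G -> H
Depth = number of edges = 1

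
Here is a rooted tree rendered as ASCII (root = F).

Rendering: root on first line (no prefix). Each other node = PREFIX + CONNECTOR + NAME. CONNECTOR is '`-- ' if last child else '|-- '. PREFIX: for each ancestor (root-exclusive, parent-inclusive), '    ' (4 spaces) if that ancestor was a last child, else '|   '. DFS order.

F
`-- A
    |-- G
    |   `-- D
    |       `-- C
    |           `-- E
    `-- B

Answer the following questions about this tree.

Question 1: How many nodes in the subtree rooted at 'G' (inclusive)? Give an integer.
Subtree rooted at G contains: C, D, E, G
Count = 4

Answer: 4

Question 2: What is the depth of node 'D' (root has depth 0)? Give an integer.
Answer: 3

Derivation:
Path from root to D: F -> A -> G -> D
Depth = number of edges = 3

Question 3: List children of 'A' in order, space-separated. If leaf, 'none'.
Node A's children (from adjacency): G, B

Answer: G B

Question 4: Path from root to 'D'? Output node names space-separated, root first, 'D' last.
Walk down from root: F -> A -> G -> D

Answer: F A G D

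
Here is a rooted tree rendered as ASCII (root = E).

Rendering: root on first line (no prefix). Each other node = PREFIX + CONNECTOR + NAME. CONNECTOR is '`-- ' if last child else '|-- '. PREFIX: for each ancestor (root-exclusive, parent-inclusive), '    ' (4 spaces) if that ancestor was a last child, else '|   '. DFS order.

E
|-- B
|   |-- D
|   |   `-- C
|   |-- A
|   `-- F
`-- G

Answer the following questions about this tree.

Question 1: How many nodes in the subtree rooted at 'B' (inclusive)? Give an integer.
Subtree rooted at B contains: A, B, C, D, F
Count = 5

Answer: 5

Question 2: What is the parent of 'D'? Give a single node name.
Scan adjacency: D appears as child of B

Answer: B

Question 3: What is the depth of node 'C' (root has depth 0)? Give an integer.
Path from root to C: E -> B -> D -> C
Depth = number of edges = 3

Answer: 3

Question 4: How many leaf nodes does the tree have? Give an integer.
Leaves (nodes with no children): A, C, F, G

Answer: 4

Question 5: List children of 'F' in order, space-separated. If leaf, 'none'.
Node F's children (from adjacency): (leaf)

Answer: none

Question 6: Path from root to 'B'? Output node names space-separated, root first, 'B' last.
Answer: E B

Derivation:
Walk down from root: E -> B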